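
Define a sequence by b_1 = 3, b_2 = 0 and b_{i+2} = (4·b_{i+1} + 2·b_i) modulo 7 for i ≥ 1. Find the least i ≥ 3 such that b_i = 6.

b_1 = 3; b_2 = 0; b_3 = 6; b_4 = 3; b_5 = 3; b_6 = 4; b_7 = 1; b_8 = 5; b_9 = 1; b_{10} = 0; b_{11} = 2; b_{12} = 1; b_{13} = 1; b_{14} = 6; b_{15} = 5; b_{16} = 4; b_{17} = 5; b_{18} = 0; b_{19} = 3; b_{20} = 5; b_{21} = 5; b_{22} = 2; b_{23} = 4; b_{24} = 6; b_{25} = 4; b_{26} = 0; b_{27} = 1; b_{28} = 4; b_{29} = 4; b_{30} = 3; b_{31} = 6; b_{32} = 2; b_{33} = 6; b_{34} = 0; b_{35} = 5; b_{36} = 6; b_{37} = 6; b_{38} = 1; b_{39} = 2; b_{40} = 3; b_{41} = 2; b_{42} = 0; b_{43} = 4; b_{44} = 2; b_{45} = 2; b_{46} = 5; b_{47} = 3; b_{48} = 1; b_{49} = 3; b_{50} = 0.
The sequence repeats with period 48.
The value 6 first appears (with i ≥ 3) at b_3.

3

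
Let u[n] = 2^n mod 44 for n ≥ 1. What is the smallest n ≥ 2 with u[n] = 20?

We have u[1] = 2,  u[2] = 4,  u[3] = 8,  u[4] = 16,  u[5] = 32,  u[6] = 20,  u[7] = 40,  u[8] = 36,  u[9] = 28,  u[10] = 12,  u[11] = 24,  u[12] = 4.
Since u[12] = u[2] = 4, the sequence is eventually periodic: after a pre-period of length 1 it cycles with period 10.
The value 20 first appears (with n ≥ 2) at u[6].

6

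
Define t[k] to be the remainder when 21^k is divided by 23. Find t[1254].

1

t[1] = 21; t[2] = 4; t[3] = 15; t[4] = 16; t[5] = 14; t[6] = 18; t[7] = 10; t[8] = 3; t[9] = 17; t[10] = 12; t[11] = 22; t[12] = 2; t[13] = 19; t[14] = 8; t[15] = 7; t[16] = 9; t[17] = 5; t[18] = 13; t[19] = 20; t[20] = 6; t[21] = 11; t[22] = 1; t[23] = 21.
The sequence repeats with period 22.
So t[1254] = t[1 + ((1254-1) mod 22)] = t[22] = 1.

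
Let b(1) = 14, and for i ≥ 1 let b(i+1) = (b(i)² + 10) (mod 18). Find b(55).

We have b(1) = 14, b(2) = 8, b(3) = 2, b(4) = 14.
Since b(4) = b(1) = 14, the sequence is periodic with period 3.
So b(55) = b(1 + ((55-1) mod 3)) = b(1) = 14.

14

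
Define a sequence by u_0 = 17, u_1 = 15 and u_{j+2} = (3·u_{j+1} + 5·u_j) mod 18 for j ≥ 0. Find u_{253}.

15

We have u_0 = 17; u_1 = 15; u_2 = 4; u_3 = 15; u_4 = 11; u_5 = 0; u_6 = 1; u_7 = 3; u_8 = 14; u_9 = 3; u_{10} = 7; u_{11} = 0; u_{12} = 17; u_{13} = 15.
The sequence repeats with period 12.
So u_{253} = u_{0 + ((253-0) mod 12)} = u_1 = 15.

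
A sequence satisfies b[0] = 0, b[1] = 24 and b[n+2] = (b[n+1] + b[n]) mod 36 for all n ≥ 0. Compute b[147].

We have b[0] = 0,  b[1] = 24,  b[2] = 24,  b[3] = 12,  b[4] = 0,  b[5] = 12,  b[6] = 12,  b[7] = 24,  b[8] = 0,  b[9] = 24.
The sequence repeats with period 8.
(147 - 0) mod 8 = 3, so b[147] = b[3] = 12.

12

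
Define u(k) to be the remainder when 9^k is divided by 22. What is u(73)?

Computing terms: u(1) = 9, u(2) = 15, u(3) = 3, u(4) = 5, u(5) = 1, u(6) = 9.
The sequence repeats with period 5.
(73 - 1) mod 5 = 2, so u(73) = u(3) = 3.

3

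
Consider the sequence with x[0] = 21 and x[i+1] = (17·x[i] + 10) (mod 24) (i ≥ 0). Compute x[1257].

7

x[0] = 21,  x[1] = 7,  x[2] = 9,  x[3] = 19,  x[4] = 21.
The sequence repeats with period 4.
So x[1257] = x[0 + ((1257-0) mod 4)] = x[1] = 7.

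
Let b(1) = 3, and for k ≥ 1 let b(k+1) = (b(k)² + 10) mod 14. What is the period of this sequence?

3

Computing terms: b(1) = 3; b(2) = 5; b(3) = 7; b(4) = 3.
The sequence repeats with period 3.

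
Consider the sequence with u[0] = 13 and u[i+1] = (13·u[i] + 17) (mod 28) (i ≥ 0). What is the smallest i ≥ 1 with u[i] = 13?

u[0] = 13,  u[1] = 18,  u[2] = 27,  u[3] = 4,  u[4] = 13.
Since u[4] = u[0] = 13, the sequence is periodic with period 4.
The value 13 next appears (with i ≥ 1) at u[4].

4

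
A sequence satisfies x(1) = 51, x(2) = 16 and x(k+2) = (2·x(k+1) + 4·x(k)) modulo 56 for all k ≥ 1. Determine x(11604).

Listing terms: x(1) = 51; x(2) = 16; x(3) = 12; x(4) = 32; x(5) = 0; x(6) = 16; x(7) = 32; x(8) = 16; x(9) = 48; x(10) = 48; x(11) = 8; x(12) = 40; x(13) = 0; x(14) = 48; x(15) = 40; x(16) = 48; x(17) = 32; x(18) = 32; x(19) = 24; x(20) = 8; x(21) = 0; x(22) = 32; x(23) = 8; x(24) = 32; x(25) = 40; x(26) = 40; x(27) = 16; x(28) = 24; x(29) = 0; x(30) = 40; x(31) = 24; x(32) = 40; x(33) = 8; x(34) = 8; x(35) = 48; x(36) = 16; x(37) = 0; x(38) = 8; x(39) = 16; x(40) = 8; x(41) = 24; x(42) = 24; x(43) = 32; x(44) = 48; x(45) = 0; x(46) = 24; x(47) = 48; x(48) = 24; x(49) = 16; x(50) = 16; x(51) = 40; x(52) = 32; x(53) = 0.
Since (x(52), x(53)) = (x(4), x(5)) = (32, 0) (two consecutive terms determine the rest), the sequence is eventually periodic: after a pre-period of length 3 it cycles with period 48.
For k ≥ 4, x(k) depends only on (k - 4) mod 48. (11604 - 4) mod 48 = 32, so x(11604) = x(36) = 16.

16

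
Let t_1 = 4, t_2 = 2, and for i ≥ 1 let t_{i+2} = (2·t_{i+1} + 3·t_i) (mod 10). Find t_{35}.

6

Listing terms: t_1 = 4; t_2 = 2; t_3 = 6; t_4 = 8; t_5 = 4; t_6 = 2.
The sequence repeats with period 4.
So t_{35} = t_{1 + ((35-1) mod 4)} = t_3 = 6.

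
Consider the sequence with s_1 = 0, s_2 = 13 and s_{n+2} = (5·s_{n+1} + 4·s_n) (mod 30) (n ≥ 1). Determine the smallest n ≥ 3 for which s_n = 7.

s_1 = 0; s_2 = 13; s_3 = 5; s_4 = 17; s_5 = 15; s_6 = 23; s_7 = 25; s_8 = 7; s_9 = 15; s_{10} = 13; s_{11} = 5.
Since (s_{10}, s_{11}) = (s_2, s_3) = (13, 5) (two consecutive terms determine the rest), the sequence is eventually periodic: after a pre-period of length 1 it cycles with period 8.
The value 7 first appears (with n ≥ 3) at s_8.

8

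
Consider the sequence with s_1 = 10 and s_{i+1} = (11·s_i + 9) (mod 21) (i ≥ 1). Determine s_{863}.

7

Listing terms: s_1 = 10; s_2 = 14; s_3 = 16; s_4 = 17; s_5 = 7; s_6 = 2; s_7 = 10.
The sequence repeats with period 6.
So s_{863} = s_{1 + ((863-1) mod 6)} = s_5 = 7.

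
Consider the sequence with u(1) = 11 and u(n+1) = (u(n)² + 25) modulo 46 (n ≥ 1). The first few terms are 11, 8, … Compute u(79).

u(1) = 11,  u(2) = 8,  u(3) = 43,  u(4) = 34,  u(5) = 31,  u(6) = 20,  u(7) = 11.
Since u(7) = u(1) = 11, the sequence is periodic with period 6.
(79 - 1) mod 6 = 0, so u(79) = u(1) = 11.

11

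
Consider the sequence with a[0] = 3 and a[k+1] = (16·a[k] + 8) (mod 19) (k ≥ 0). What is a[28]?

18

Computing terms: a[0] = 3; a[1] = 18; a[2] = 11; a[3] = 13; a[4] = 7; a[5] = 6; a[6] = 9; a[7] = 0; a[8] = 8; a[9] = 3.
The sequence repeats with period 9.
(28 - 0) mod 9 = 1, so a[28] = a[1] = 18.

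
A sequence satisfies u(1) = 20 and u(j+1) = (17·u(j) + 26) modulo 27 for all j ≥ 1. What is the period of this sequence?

6

Listing terms: u(1) = 20, u(2) = 15, u(3) = 11, u(4) = 24, u(5) = 2, u(6) = 6, u(7) = 20.
The sequence repeats with period 6.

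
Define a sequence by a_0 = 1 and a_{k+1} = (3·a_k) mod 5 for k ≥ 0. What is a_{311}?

We have a_0 = 1, a_1 = 3, a_2 = 4, a_3 = 2, a_4 = 1.
The sequence repeats with period 4.
So a_{311} = a_{0 + ((311-0) mod 4)} = a_3 = 2.

2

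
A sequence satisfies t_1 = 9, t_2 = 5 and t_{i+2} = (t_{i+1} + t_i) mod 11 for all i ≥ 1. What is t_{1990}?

7

t_1 = 9,  t_2 = 5,  t_3 = 3,  t_4 = 8,  t_5 = 0,  t_6 = 8,  t_7 = 8,  t_8 = 5,  t_9 = 2,  t_{10} = 7,  t_{11} = 9,  t_{12} = 5.
The sequence repeats with period 10.
(1990 - 1) mod 10 = 9, so t_{1990} = t_{10} = 7.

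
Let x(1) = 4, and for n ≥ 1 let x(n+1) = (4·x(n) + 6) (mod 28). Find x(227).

Computing terms: x(1) = 4,  x(2) = 22,  x(3) = 10,  x(4) = 18,  x(5) = 22.
Since x(5) = x(2) = 22, the sequence is eventually periodic: after a pre-period of length 1 it cycles with period 3.
For n ≥ 2, x(n) depends only on (n - 2) mod 3. (227 - 2) mod 3 = 0, so x(227) = x(2) = 22.

22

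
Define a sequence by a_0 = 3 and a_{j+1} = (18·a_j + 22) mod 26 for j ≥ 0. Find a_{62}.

12

We have a_0 = 3; a_1 = 24; a_2 = 12; a_3 = 4; a_4 = 16; a_5 = 24.
Since a_5 = a_1 = 24, the sequence is eventually periodic: after a pre-period of length 1 it cycles with period 4.
For j ≥ 1, a_j depends only on (j - 1) mod 4. (62 - 1) mod 4 = 1, so a_{62} = a_2 = 12.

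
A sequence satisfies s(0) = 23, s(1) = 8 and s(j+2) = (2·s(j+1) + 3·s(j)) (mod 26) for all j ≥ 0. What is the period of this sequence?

Listing terms: s(0) = 23, s(1) = 8, s(2) = 7, s(3) = 12, s(4) = 19, s(5) = 22, s(6) = 23, s(7) = 8.
Since (s(6), s(7)) = (s(0), s(1)) = (23, 8) (two consecutive terms determine the rest), the sequence is periodic with period 6.

6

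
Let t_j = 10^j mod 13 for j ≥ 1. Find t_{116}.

We have t_1 = 10; t_2 = 9; t_3 = 12; t_4 = 3; t_5 = 4; t_6 = 1; t_7 = 10.
Since t_7 = t_1 = 10, the sequence is periodic with period 6.
(116 - 1) mod 6 = 1, so t_{116} = t_2 = 9.

9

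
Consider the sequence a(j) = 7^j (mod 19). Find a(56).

11

We have a(1) = 7, a(2) = 11, a(3) = 1, a(4) = 7.
Since a(4) = a(1) = 7, the sequence is periodic with period 3.
(56 - 1) mod 3 = 1, so a(56) = a(2) = 11.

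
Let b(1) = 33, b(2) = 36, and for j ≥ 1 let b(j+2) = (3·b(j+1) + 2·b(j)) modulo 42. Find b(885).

b(1) = 33, b(2) = 36, b(3) = 6, b(4) = 6, b(5) = 30, b(6) = 18, b(7) = 30, b(8) = 0, b(9) = 18, b(10) = 12, b(11) = 30, b(12) = 30, b(13) = 24, b(14) = 6, b(15) = 24, b(16) = 0, b(17) = 6, b(18) = 18, b(19) = 24, b(20) = 24, b(21) = 36, b(22) = 30, b(23) = 36, b(24) = 0, b(25) = 30, b(26) = 6, b(27) = 36, b(28) = 36, b(29) = 12, b(30) = 24, b(31) = 12, b(32) = 0, b(33) = 24, b(34) = 30, b(35) = 12, b(36) = 12, b(37) = 18, b(38) = 36, b(39) = 18, b(40) = 0, b(41) = 36, b(42) = 24, b(43) = 18, b(44) = 18, b(45) = 6, b(46) = 12, b(47) = 6, b(48) = 0, b(49) = 12, b(50) = 36, b(51) = 6.
Since (b(50), b(51)) = (b(2), b(3)) = (36, 6) (two consecutive terms determine the rest), the sequence is eventually periodic: after a pre-period of length 1 it cycles with period 48.
For j ≥ 2, b(j) depends only on (j - 2) mod 48. (885 - 2) mod 48 = 19, so b(885) = b(21) = 36.

36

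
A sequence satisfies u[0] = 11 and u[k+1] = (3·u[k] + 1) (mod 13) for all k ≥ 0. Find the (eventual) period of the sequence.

Listing terms: u[0] = 11,  u[1] = 8,  u[2] = 12,  u[3] = 11.
The sequence repeats with period 3.

3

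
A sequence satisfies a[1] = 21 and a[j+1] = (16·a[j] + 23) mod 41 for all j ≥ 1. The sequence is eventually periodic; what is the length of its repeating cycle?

5

Listing terms: a[1] = 21,  a[2] = 31,  a[3] = 27,  a[4] = 4,  a[5] = 5,  a[6] = 21.
Since a[6] = a[1] = 21, the sequence is periodic with period 5.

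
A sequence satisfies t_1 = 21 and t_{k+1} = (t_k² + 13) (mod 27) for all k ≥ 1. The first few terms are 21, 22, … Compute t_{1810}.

t_1 = 21,  t_2 = 22,  t_3 = 11,  t_4 = 26,  t_5 = 14,  t_6 = 20,  t_7 = 8,  t_8 = 23,  t_9 = 2,  t_{10} = 17,  t_{11} = 5,  t_{12} = 11.
Since t_{12} = t_3 = 11, the sequence is eventually periodic: after a pre-period of length 2 it cycles with period 9.
For k ≥ 3, t_k depends only on (k - 3) mod 9. (1810 - 3) mod 9 = 7, so t_{1810} = t_{10} = 17.

17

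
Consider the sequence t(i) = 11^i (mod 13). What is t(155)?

We have t(1) = 11,  t(2) = 4,  t(3) = 5,  t(4) = 3,  t(5) = 7,  t(6) = 12,  t(7) = 2,  t(8) = 9,  t(9) = 8,  t(10) = 10,  t(11) = 6,  t(12) = 1,  t(13) = 11.
The sequence repeats with period 12.
So t(155) = t(1 + ((155-1) mod 12)) = t(11) = 6.

6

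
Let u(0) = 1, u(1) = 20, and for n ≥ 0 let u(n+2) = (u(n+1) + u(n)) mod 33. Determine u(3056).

Computing terms: u(0) = 1,  u(1) = 20,  u(2) = 21,  u(3) = 8,  u(4) = 29,  u(5) = 4,  u(6) = 0,  u(7) = 4,  u(8) = 4,  u(9) = 8,  u(10) = 12,  u(11) = 20,  u(12) = 32,  u(13) = 19,  u(14) = 18,  u(15) = 4,  u(16) = 22,  u(17) = 26,  u(18) = 15,  u(19) = 8,  u(20) = 23,  u(21) = 31,  u(22) = 21,  u(23) = 19,  u(24) = 7,  u(25) = 26,  u(26) = 0,  u(27) = 26,  u(28) = 26,  u(29) = 19,  u(30) = 12,  u(31) = 31,  u(32) = 10,  u(33) = 8,  u(34) = 18,  u(35) = 26,  u(36) = 11,  u(37) = 4,  u(38) = 15,  u(39) = 19,  u(40) = 1,  u(41) = 20.
Since (u(40), u(41)) = (u(0), u(1)) = (1, 20) (two consecutive terms determine the rest), the sequence is periodic with period 40.
So u(3056) = u(0 + ((3056-0) mod 40)) = u(16) = 22.

22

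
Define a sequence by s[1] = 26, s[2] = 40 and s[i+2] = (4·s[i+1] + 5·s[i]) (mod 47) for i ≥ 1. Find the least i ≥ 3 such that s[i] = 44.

s[1] = 26; s[2] = 40; s[3] = 8; s[4] = 44; s[5] = 28; s[6] = 3; s[7] = 11; s[8] = 12; s[9] = 9; s[10] = 2; s[11] = 6; s[12] = 34; s[13] = 25; s[14] = 35; s[15] = 30; s[16] = 13; s[17] = 14; s[18] = 27; s[19] = 37; s[20] = 1; s[21] = 1; s[22] = 9; s[23] = 41; s[24] = 21; s[25] = 7; s[26] = 39; s[27] = 3; s[28] = 19; s[29] = 44; s[30] = 36; s[31] = 35; s[32] = 38; s[33] = 45; s[34] = 41; s[35] = 13; s[36] = 22; s[37] = 12; s[38] = 17; s[39] = 34; s[40] = 33; s[41] = 20; s[42] = 10; s[43] = 46; s[44] = 46; s[45] = 38; s[46] = 6; s[47] = 26; s[48] = 40.
The sequence repeats with period 46.
The value 44 first appears (with i ≥ 3) at s[4].

4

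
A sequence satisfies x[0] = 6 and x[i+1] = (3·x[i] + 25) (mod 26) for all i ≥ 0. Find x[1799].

11

We have x[0] = 6,  x[1] = 17,  x[2] = 24,  x[3] = 19,  x[4] = 4,  x[5] = 11,  x[6] = 6.
Since x[6] = x[0] = 6, the sequence is periodic with period 6.
(1799 - 0) mod 6 = 5, so x[1799] = x[5] = 11.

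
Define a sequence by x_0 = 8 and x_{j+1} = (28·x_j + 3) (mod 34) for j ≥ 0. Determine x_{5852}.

9

x_0 = 8, x_1 = 23, x_2 = 1, x_3 = 31, x_4 = 21, x_5 = 13, x_6 = 27, x_7 = 11, x_8 = 5, x_9 = 7, x_{10} = 29, x_{11} = 33, x_{12} = 9, x_{13} = 17, x_{14} = 3, x_{15} = 19, x_{16} = 25, x_{17} = 23.
Since x_{17} = x_1 = 23, the sequence is eventually periodic: after a pre-period of length 1 it cycles with period 16.
For j ≥ 1, x_j depends only on (j - 1) mod 16. (5852 - 1) mod 16 = 11, so x_{5852} = x_{12} = 9.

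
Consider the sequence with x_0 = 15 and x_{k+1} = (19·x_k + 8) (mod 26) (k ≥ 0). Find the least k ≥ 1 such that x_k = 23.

4

x_0 = 15; x_1 = 7; x_2 = 11; x_3 = 9; x_4 = 23; x_5 = 3; x_6 = 13; x_7 = 21; x_8 = 17; x_9 = 19; x_{10} = 5; x_{11} = 25; x_{12} = 15.
Since x_{12} = x_0 = 15, the sequence is periodic with period 12.
The value 23 first appears (with k ≥ 1) at x_4.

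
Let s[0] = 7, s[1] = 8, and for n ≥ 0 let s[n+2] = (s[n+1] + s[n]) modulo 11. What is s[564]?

Computing terms: s[0] = 7; s[1] = 8; s[2] = 4; s[3] = 1; s[4] = 5; s[5] = 6; s[6] = 0; s[7] = 6; s[8] = 6; s[9] = 1; s[10] = 7; s[11] = 8.
The sequence repeats with period 10.
(564 - 0) mod 10 = 4, so s[564] = s[4] = 5.

5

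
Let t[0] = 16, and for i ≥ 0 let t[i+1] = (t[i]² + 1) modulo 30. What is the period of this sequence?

Listing terms: t[0] = 16,  t[1] = 17,  t[2] = 20,  t[3] = 11,  t[4] = 2,  t[5] = 5,  t[6] = 26,  t[7] = 17.
Since t[7] = t[1] = 17, the sequence is eventually periodic: after a pre-period of length 1 it cycles with period 6.

6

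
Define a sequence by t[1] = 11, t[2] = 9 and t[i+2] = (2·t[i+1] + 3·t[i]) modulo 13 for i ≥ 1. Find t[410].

Computing terms: t[1] = 11; t[2] = 9; t[3] = 12; t[4] = 12; t[5] = 8; t[6] = 0; t[7] = 11; t[8] = 9.
Since (t[7], t[8]) = (t[1], t[2]) = (11, 9) (two consecutive terms determine the rest), the sequence is periodic with period 6.
So t[410] = t[1 + ((410-1) mod 6)] = t[2] = 9.

9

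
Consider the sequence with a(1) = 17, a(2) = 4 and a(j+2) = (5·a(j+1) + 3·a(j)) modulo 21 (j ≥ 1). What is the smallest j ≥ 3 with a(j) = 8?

3

a(1) = 17, a(2) = 4, a(3) = 8, a(4) = 10, a(5) = 11, a(6) = 1, a(7) = 17, a(8) = 4.
The sequence repeats with period 6.
The value 8 first appears (with j ≥ 3) at a(3).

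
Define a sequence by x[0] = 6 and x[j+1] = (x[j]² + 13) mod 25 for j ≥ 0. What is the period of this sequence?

We have x[0] = 6, x[1] = 24, x[2] = 14, x[3] = 9, x[4] = 19, x[5] = 24.
Since x[5] = x[1] = 24, the sequence is eventually periodic: after a pre-period of length 1 it cycles with period 4.

4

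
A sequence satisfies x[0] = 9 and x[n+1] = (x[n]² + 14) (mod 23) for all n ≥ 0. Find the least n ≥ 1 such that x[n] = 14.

3

Listing terms: x[0] = 9, x[1] = 3, x[2] = 0, x[3] = 14, x[4] = 3.
Since x[4] = x[1] = 3, the sequence is eventually periodic: after a pre-period of length 1 it cycles with period 3.
The value 14 first appears (with n ≥ 1) at x[3].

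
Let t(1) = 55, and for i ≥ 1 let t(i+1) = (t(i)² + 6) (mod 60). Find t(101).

t(1) = 55; t(2) = 31; t(3) = 7; t(4) = 55.
Since t(4) = t(1) = 55, the sequence is periodic with period 3.
(101 - 1) mod 3 = 1, so t(101) = t(2) = 31.

31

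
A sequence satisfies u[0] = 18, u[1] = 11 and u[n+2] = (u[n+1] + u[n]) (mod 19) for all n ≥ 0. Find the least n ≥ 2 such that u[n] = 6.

13

We have u[0] = 18,  u[1] = 11,  u[2] = 10,  u[3] = 2,  u[4] = 12,  u[5] = 14,  u[6] = 7,  u[7] = 2,  u[8] = 9,  u[9] = 11,  u[10] = 1,  u[11] = 12,  u[12] = 13,  u[13] = 6,  u[14] = 0,  u[15] = 6,  u[16] = 6,  u[17] = 12,  u[18] = 18,  u[19] = 11.
The sequence repeats with period 18.
The value 6 first appears (with n ≥ 2) at u[13].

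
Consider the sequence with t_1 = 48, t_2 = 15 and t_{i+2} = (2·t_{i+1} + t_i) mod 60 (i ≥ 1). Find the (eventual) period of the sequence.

We have t_1 = 48, t_2 = 15, t_3 = 18, t_4 = 51, t_5 = 0, t_6 = 51, t_7 = 42, t_8 = 15, t_9 = 12, t_{10} = 39, t_{11} = 30, t_{12} = 39, t_{13} = 48, t_{14} = 15.
The sequence repeats with period 12.

12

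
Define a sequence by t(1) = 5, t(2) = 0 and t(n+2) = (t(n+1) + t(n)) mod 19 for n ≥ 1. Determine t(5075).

10

We have t(1) = 5,  t(2) = 0,  t(3) = 5,  t(4) = 5,  t(5) = 10,  t(6) = 15,  t(7) = 6,  t(8) = 2,  t(9) = 8,  t(10) = 10,  t(11) = 18,  t(12) = 9,  t(13) = 8,  t(14) = 17,  t(15) = 6,  t(16) = 4,  t(17) = 10,  t(18) = 14,  t(19) = 5,  t(20) = 0.
The sequence repeats with period 18.
(5075 - 1) mod 18 = 16, so t(5075) = t(17) = 10.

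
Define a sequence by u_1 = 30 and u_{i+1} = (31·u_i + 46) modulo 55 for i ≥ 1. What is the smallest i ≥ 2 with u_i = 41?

2

u_1 = 30; u_2 = 41; u_3 = 52; u_4 = 8; u_5 = 19; u_6 = 30.
Since u_6 = u_1 = 30, the sequence is periodic with period 5.
The value 41 first appears (with i ≥ 2) at u_2.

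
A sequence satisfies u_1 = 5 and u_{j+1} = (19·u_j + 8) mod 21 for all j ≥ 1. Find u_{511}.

5

We have u_1 = 5; u_2 = 19; u_3 = 12; u_4 = 5.
Since u_4 = u_1 = 5, the sequence is periodic with period 3.
So u_{511} = u_{1 + ((511-1) mod 3)} = u_1 = 5.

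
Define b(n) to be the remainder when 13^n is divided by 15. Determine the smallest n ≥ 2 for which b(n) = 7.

Listing terms: b(1) = 13; b(2) = 4; b(3) = 7; b(4) = 1; b(5) = 13.
The sequence repeats with period 4.
The value 7 first appears (with n ≥ 2) at b(3).

3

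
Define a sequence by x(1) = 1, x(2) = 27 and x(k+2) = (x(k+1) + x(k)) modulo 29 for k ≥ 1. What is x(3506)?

22

Listing terms: x(1) = 1, x(2) = 27, x(3) = 28, x(4) = 26, x(5) = 25, x(6) = 22, x(7) = 18, x(8) = 11, x(9) = 0, x(10) = 11, x(11) = 11, x(12) = 22, x(13) = 4, x(14) = 26, x(15) = 1, x(16) = 27.
The sequence repeats with period 14.
(3506 - 1) mod 14 = 5, so x(3506) = x(6) = 22.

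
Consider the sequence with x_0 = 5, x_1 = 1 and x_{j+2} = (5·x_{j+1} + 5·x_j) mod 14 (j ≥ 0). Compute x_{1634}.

2

x_0 = 5; x_1 = 1; x_2 = 2; x_3 = 1; x_4 = 1; x_5 = 10; x_6 = 13; x_7 = 3; x_8 = 10; x_9 = 9; x_{10} = 11; x_{11} = 2; x_{12} = 9; x_{13} = 13; x_{14} = 12; x_{15} = 13; x_{16} = 13; x_{17} = 4; x_{18} = 1; x_{19} = 11; x_{20} = 4; x_{21} = 5; x_{22} = 3; x_{23} = 12; x_{24} = 5; x_{25} = 1.
Since (x_{24}, x_{25}) = (x_0, x_1) = (5, 1) (two consecutive terms determine the rest), the sequence is periodic with period 24.
So x_{1634} = x_{0 + ((1634-0) mod 24)} = x_2 = 2.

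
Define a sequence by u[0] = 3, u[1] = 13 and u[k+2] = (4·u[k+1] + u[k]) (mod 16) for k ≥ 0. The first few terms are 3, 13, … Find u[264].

Listing terms: u[0] = 3,  u[1] = 13,  u[2] = 7,  u[3] = 9,  u[4] = 11,  u[5] = 5,  u[6] = 15,  u[7] = 1,  u[8] = 3,  u[9] = 13.
Since (u[8], u[9]) = (u[0], u[1]) = (3, 13) (two consecutive terms determine the rest), the sequence is periodic with period 8.
(264 - 0) mod 8 = 0, so u[264] = u[0] = 3.

3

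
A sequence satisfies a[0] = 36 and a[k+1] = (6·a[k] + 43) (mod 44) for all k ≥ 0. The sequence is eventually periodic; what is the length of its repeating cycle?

a[0] = 36; a[1] = 39; a[2] = 13; a[3] = 33; a[4] = 21; a[5] = 37; a[6] = 1; a[7] = 5; a[8] = 29; a[9] = 41; a[10] = 25; a[11] = 17; a[12] = 13.
Since a[12] = a[2] = 13, the sequence is eventually periodic: after a pre-period of length 2 it cycles with period 10.

10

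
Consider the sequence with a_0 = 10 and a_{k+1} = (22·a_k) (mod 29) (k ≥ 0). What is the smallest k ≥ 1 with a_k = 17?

We have a_0 = 10, a_1 = 17, a_2 = 26, a_3 = 21, a_4 = 27, a_5 = 14, a_6 = 18, a_7 = 19, a_8 = 12, a_9 = 3, a_{10} = 8, a_{11} = 2, a_{12} = 15, a_{13} = 11, a_{14} = 10.
The sequence repeats with period 14.
The value 17 first appears (with k ≥ 1) at a_1.

1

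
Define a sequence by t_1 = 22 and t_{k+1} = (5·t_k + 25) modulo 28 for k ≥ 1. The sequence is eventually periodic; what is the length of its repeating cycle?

12

Computing terms: t_1 = 22,  t_2 = 23,  t_3 = 0,  t_4 = 25,  t_5 = 10,  t_6 = 19,  t_7 = 8,  t_8 = 9,  t_9 = 14,  t_{10} = 11,  t_{11} = 24,  t_{12} = 5,  t_{13} = 22.
The sequence repeats with period 12.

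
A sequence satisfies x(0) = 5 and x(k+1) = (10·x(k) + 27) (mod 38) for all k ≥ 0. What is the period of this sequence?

Computing terms: x(0) = 5,  x(1) = 1,  x(2) = 37,  x(3) = 17,  x(4) = 7,  x(5) = 21,  x(6) = 9,  x(7) = 3,  x(8) = 19,  x(9) = 27,  x(10) = 31,  x(11) = 33,  x(12) = 15,  x(13) = 25,  x(14) = 11,  x(15) = 23,  x(16) = 29,  x(17) = 13,  x(18) = 5.
Since x(18) = x(0) = 5, the sequence is periodic with period 18.

18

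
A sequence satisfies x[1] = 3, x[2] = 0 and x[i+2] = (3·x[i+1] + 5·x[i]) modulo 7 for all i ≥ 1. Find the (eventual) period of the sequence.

We have x[1] = 3,  x[2] = 0,  x[3] = 1,  x[4] = 3,  x[5] = 0.
The sequence repeats with period 3.

3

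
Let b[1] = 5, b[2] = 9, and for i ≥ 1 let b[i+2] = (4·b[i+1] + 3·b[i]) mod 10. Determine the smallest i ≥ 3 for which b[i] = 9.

11

Computing terms: b[1] = 5, b[2] = 9, b[3] = 1, b[4] = 1, b[5] = 7, b[6] = 1, b[7] = 5, b[8] = 3, b[9] = 7, b[10] = 7, b[11] = 9, b[12] = 7, b[13] = 5, b[14] = 1, b[15] = 9, b[16] = 9, b[17] = 3, b[18] = 9, b[19] = 5, b[20] = 7, b[21] = 3, b[22] = 3, b[23] = 1, b[24] = 3, b[25] = 5, b[26] = 9.
The sequence repeats with period 24.
The value 9 first appears (with i ≥ 3) at b[11].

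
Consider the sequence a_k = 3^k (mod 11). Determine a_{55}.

We have a_0 = 1; a_1 = 3; a_2 = 9; a_3 = 5; a_4 = 4; a_5 = 1.
Since a_5 = a_0 = 1, the sequence is periodic with period 5.
So a_{55} = a_{0 + ((55-0) mod 5)} = a_0 = 1.

1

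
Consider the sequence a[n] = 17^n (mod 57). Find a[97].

5

a[1] = 17, a[2] = 4, a[3] = 11, a[4] = 16, a[5] = 44, a[6] = 7, a[7] = 5, a[8] = 28, a[9] = 20, a[10] = 55, a[11] = 23, a[12] = 49, a[13] = 35, a[14] = 25, a[15] = 26, a[16] = 43, a[17] = 47, a[18] = 1, a[19] = 17.
The sequence repeats with period 18.
So a[97] = a[1 + ((97-1) mod 18)] = a[7] = 5.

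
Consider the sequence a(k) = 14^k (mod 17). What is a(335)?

a(1) = 14, a(2) = 9, a(3) = 7, a(4) = 13, a(5) = 12, a(6) = 15, a(7) = 6, a(8) = 16, a(9) = 3, a(10) = 8, a(11) = 10, a(12) = 4, a(13) = 5, a(14) = 2, a(15) = 11, a(16) = 1, a(17) = 14.
The sequence repeats with period 16.
(335 - 1) mod 16 = 14, so a(335) = a(15) = 11.

11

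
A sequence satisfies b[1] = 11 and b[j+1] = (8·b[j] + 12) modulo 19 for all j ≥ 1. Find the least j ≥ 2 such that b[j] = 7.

6

Listing terms: b[1] = 11, b[2] = 5, b[3] = 14, b[4] = 10, b[5] = 16, b[6] = 7, b[7] = 11.
The sequence repeats with period 6.
The value 7 first appears (with j ≥ 2) at b[6].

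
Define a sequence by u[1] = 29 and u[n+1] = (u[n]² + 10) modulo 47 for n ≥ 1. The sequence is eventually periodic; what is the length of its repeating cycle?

u[1] = 29, u[2] = 5, u[3] = 35, u[4] = 13, u[5] = 38, u[6] = 44, u[7] = 19, u[8] = 42, u[9] = 35.
Since u[9] = u[3] = 35, the sequence is eventually periodic: after a pre-period of length 2 it cycles with period 6.

6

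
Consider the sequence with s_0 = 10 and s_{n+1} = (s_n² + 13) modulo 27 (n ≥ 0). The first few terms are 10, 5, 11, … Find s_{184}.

Listing terms: s_0 = 10,  s_1 = 5,  s_2 = 11,  s_3 = 26,  s_4 = 14,  s_5 = 20,  s_6 = 8,  s_7 = 23,  s_8 = 2,  s_9 = 17,  s_{10} = 5.
Since s_{10} = s_1 = 5, the sequence is eventually periodic: after a pre-period of length 1 it cycles with period 9.
For n ≥ 1, s_n depends only on (n - 1) mod 9. (184 - 1) mod 9 = 3, so s_{184} = s_4 = 14.

14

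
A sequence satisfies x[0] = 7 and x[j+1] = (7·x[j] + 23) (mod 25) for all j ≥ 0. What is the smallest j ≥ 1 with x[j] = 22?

Listing terms: x[0] = 7, x[1] = 22, x[2] = 2, x[3] = 12, x[4] = 7.
Since x[4] = x[0] = 7, the sequence is periodic with period 4.
The value 22 first appears (with j ≥ 1) at x[1].

1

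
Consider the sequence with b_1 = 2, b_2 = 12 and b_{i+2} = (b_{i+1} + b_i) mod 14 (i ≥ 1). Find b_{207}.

We have b_1 = 2; b_2 = 12; b_3 = 0; b_4 = 12; b_5 = 12; b_6 = 10; b_7 = 8; b_8 = 4; b_9 = 12; b_{10} = 2; b_{11} = 0; b_{12} = 2; b_{13} = 2; b_{14} = 4; b_{15} = 6; b_{16} = 10; b_{17} = 2; b_{18} = 12.
The sequence repeats with period 16.
(207 - 1) mod 16 = 14, so b_{207} = b_{15} = 6.

6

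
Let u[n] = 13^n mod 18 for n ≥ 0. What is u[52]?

Computing terms: u[0] = 1,  u[1] = 13,  u[2] = 7,  u[3] = 1.
The sequence repeats with period 3.
So u[52] = u[0 + ((52-0) mod 3)] = u[1] = 13.

13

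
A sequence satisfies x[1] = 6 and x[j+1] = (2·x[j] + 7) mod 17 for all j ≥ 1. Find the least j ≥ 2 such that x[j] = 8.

Computing terms: x[1] = 6, x[2] = 2, x[3] = 11, x[4] = 12, x[5] = 14, x[6] = 1, x[7] = 9, x[8] = 8, x[9] = 6.
The sequence repeats with period 8.
The value 8 first appears (with j ≥ 2) at x[8].

8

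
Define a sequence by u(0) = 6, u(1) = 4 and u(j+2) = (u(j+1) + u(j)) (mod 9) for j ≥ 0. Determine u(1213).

5

Listing terms: u(0) = 6; u(1) = 4; u(2) = 1; u(3) = 5; u(4) = 6; u(5) = 2; u(6) = 8; u(7) = 1; u(8) = 0; u(9) = 1; u(10) = 1; u(11) = 2; u(12) = 3; u(13) = 5; u(14) = 8; u(15) = 4; u(16) = 3; u(17) = 7; u(18) = 1; u(19) = 8; u(20) = 0; u(21) = 8; u(22) = 8; u(23) = 7; u(24) = 6; u(25) = 4.
Since (u(24), u(25)) = (u(0), u(1)) = (6, 4) (two consecutive terms determine the rest), the sequence is periodic with period 24.
So u(1213) = u(0 + ((1213-0) mod 24)) = u(13) = 5.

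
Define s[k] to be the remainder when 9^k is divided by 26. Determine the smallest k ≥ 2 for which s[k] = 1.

3

Computing terms: s[1] = 9; s[2] = 3; s[3] = 1; s[4] = 9.
Since s[4] = s[1] = 9, the sequence is periodic with period 3.
The value 1 first appears (with k ≥ 2) at s[3].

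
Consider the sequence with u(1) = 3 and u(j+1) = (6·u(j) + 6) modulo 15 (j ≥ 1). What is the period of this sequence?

5

Computing terms: u(1) = 3, u(2) = 9, u(3) = 0, u(4) = 6, u(5) = 12, u(6) = 3.
The sequence repeats with period 5.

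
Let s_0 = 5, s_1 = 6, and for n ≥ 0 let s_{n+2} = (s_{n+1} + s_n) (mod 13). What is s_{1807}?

7

Computing terms: s_0 = 5; s_1 = 6; s_2 = 11; s_3 = 4; s_4 = 2; s_5 = 6; s_6 = 8; s_7 = 1; s_8 = 9; s_9 = 10; s_{10} = 6; s_{11} = 3; s_{12} = 9; s_{13} = 12; s_{14} = 8; s_{15} = 7; s_{16} = 2; s_{17} = 9; s_{18} = 11; s_{19} = 7; s_{20} = 5; s_{21} = 12; s_{22} = 4; s_{23} = 3; s_{24} = 7; s_{25} = 10; s_{26} = 4; s_{27} = 1; s_{28} = 5; s_{29} = 6.
The sequence repeats with period 28.
(1807 - 0) mod 28 = 15, so s_{1807} = s_{15} = 7.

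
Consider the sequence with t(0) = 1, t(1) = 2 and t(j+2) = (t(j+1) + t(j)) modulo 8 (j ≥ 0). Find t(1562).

3

Computing terms: t(0) = 1,  t(1) = 2,  t(2) = 3,  t(3) = 5,  t(4) = 0,  t(5) = 5,  t(6) = 5,  t(7) = 2,  t(8) = 7,  t(9) = 1,  t(10) = 0,  t(11) = 1,  t(12) = 1,  t(13) = 2.
Since (t(12), t(13)) = (t(0), t(1)) = (1, 2) (two consecutive terms determine the rest), the sequence is periodic with period 12.
(1562 - 0) mod 12 = 2, so t(1562) = t(2) = 3.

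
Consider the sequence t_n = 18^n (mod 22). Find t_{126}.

4

Listing terms: t_1 = 18; t_2 = 16; t_3 = 2; t_4 = 14; t_5 = 10; t_6 = 4; t_7 = 6; t_8 = 20; t_9 = 8; t_{10} = 12; t_{11} = 18.
The sequence repeats with period 10.
(126 - 1) mod 10 = 5, so t_{126} = t_6 = 4.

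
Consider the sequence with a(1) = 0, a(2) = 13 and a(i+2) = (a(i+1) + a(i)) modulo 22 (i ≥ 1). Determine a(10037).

5

Listing terms: a(1) = 0, a(2) = 13, a(3) = 13, a(4) = 4, a(5) = 17, a(6) = 21, a(7) = 16, a(8) = 15, a(9) = 9, a(10) = 2, a(11) = 11, a(12) = 13, a(13) = 2, a(14) = 15, a(15) = 17, a(16) = 10, a(17) = 5, a(18) = 15, a(19) = 20, a(20) = 13, a(21) = 11, a(22) = 2, a(23) = 13, a(24) = 15, a(25) = 6, a(26) = 21, a(27) = 5, a(28) = 4, a(29) = 9, a(30) = 13, a(31) = 0, a(32) = 13.
The sequence repeats with period 30.
So a(10037) = a(1 + ((10037-1) mod 30)) = a(17) = 5.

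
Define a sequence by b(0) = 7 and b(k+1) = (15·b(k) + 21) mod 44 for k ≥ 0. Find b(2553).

b(0) = 7, b(1) = 38, b(2) = 19, b(3) = 42, b(4) = 35, b(5) = 18, b(6) = 27, b(7) = 30, b(8) = 31, b(9) = 2, b(10) = 7.
Since b(10) = b(0) = 7, the sequence is periodic with period 10.
(2553 - 0) mod 10 = 3, so b(2553) = b(3) = 42.

42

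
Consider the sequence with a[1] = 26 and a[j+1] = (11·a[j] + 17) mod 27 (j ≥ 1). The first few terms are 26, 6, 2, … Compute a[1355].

14

a[1] = 26, a[2] = 6, a[3] = 2, a[4] = 12, a[5] = 14, a[6] = 9, a[7] = 8, a[8] = 24, a[9] = 11, a[10] = 3, a[11] = 23, a[12] = 0, a[13] = 17, a[14] = 15, a[15] = 20, a[16] = 21, a[17] = 5, a[18] = 18, a[19] = 26.
Since a[19] = a[1] = 26, the sequence is periodic with period 18.
So a[1355] = a[1 + ((1355-1) mod 18)] = a[5] = 14.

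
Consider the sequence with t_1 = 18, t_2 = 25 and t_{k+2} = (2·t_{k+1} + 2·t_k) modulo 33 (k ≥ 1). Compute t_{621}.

29

We have t_1 = 18, t_2 = 25, t_3 = 20, t_4 = 24, t_5 = 22, t_6 = 26, t_7 = 30, t_8 = 13, t_9 = 20, t_{10} = 0, t_{11} = 7, t_{12} = 14, t_{13} = 9, t_{14} = 13, t_{15} = 11, t_{16} = 15, t_{17} = 19, t_{18} = 2, t_{19} = 9, t_{20} = 22, t_{21} = 29, t_{22} = 3, t_{23} = 31, t_{24} = 2, t_{25} = 0, t_{26} = 4, t_{27} = 8, t_{28} = 24, t_{29} = 31, t_{30} = 11, t_{31} = 18, t_{32} = 25.
Since (t_{31}, t_{32}) = (t_1, t_2) = (18, 25) (two consecutive terms determine the rest), the sequence is periodic with period 30.
(621 - 1) mod 30 = 20, so t_{621} = t_{21} = 29.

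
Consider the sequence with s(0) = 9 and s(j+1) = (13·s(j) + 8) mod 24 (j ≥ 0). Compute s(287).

Listing terms: s(0) = 9, s(1) = 5, s(2) = 1, s(3) = 21, s(4) = 17, s(5) = 13, s(6) = 9.
Since s(6) = s(0) = 9, the sequence is periodic with period 6.
(287 - 0) mod 6 = 5, so s(287) = s(5) = 13.

13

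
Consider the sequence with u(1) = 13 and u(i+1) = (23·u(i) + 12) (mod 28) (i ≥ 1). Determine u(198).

Listing terms: u(1) = 13, u(2) = 3, u(3) = 25, u(4) = 27, u(5) = 17, u(6) = 11, u(7) = 13.
Since u(7) = u(1) = 13, the sequence is periodic with period 6.
So u(198) = u(1 + ((198-1) mod 6)) = u(6) = 11.

11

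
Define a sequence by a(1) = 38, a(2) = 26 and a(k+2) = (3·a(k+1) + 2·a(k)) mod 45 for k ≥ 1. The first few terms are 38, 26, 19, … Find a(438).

a(1) = 38,  a(2) = 26,  a(3) = 19,  a(4) = 19,  a(5) = 5,  a(6) = 8,  a(7) = 34,  a(8) = 28,  a(9) = 17,  a(10) = 17,  a(11) = 40,  a(12) = 19,  a(13) = 2,  a(14) = 44,  a(15) = 1,  a(16) = 1,  a(17) = 5,  a(18) = 17,  a(19) = 16,  a(20) = 37,  a(21) = 8,  a(22) = 8,  a(23) = 40,  a(24) = 1,  a(25) = 38,  a(26) = 26.
Since (a(25), a(26)) = (a(1), a(2)) = (38, 26) (two consecutive terms determine the rest), the sequence is periodic with period 24.
So a(438) = a(1 + ((438-1) mod 24)) = a(6) = 8.

8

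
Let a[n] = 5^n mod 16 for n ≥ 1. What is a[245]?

5

Listing terms: a[1] = 5, a[2] = 9, a[3] = 13, a[4] = 1, a[5] = 5.
Since a[5] = a[1] = 5, the sequence is periodic with period 4.
So a[245] = a[1 + ((245-1) mod 4)] = a[1] = 5.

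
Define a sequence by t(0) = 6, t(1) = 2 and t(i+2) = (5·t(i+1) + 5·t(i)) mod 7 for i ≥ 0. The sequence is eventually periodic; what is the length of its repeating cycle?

t(0) = 6,  t(1) = 2,  t(2) = 5,  t(3) = 0,  t(4) = 4,  t(5) = 6,  t(6) = 1,  t(7) = 0,  t(8) = 5,  t(9) = 4,  t(10) = 3,  t(11) = 0,  t(12) = 1,  t(13) = 5,  t(14) = 2,  t(15) = 0,  t(16) = 3,  t(17) = 1,  t(18) = 6,  t(19) = 0,  t(20) = 2,  t(21) = 3,  t(22) = 4,  t(23) = 0,  t(24) = 6,  t(25) = 2.
The sequence repeats with period 24.

24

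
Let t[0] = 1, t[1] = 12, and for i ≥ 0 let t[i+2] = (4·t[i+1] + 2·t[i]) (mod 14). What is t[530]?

We have t[0] = 1,  t[1] = 12,  t[2] = 8,  t[3] = 0,  t[4] = 2,  t[5] = 8,  t[6] = 8,  t[7] = 6,  t[8] = 12,  t[9] = 4,  t[10] = 12,  t[11] = 0,  t[12] = 10,  t[13] = 12,  t[14] = 12,  t[15] = 2,  t[16] = 4,  t[17] = 6,  t[18] = 4,  t[19] = 0,  t[20] = 8,  t[21] = 4,  t[22] = 4,  t[23] = 10,  t[24] = 6,  t[25] = 2,  t[26] = 6,  t[27] = 0,  t[28] = 12,  t[29] = 6,  t[30] = 6,  t[31] = 8,  t[32] = 2,  t[33] = 10,  t[34] = 2,  t[35] = 0,  t[36] = 4,  t[37] = 2,  t[38] = 2,  t[39] = 12,  t[40] = 10,  t[41] = 8,  t[42] = 10,  t[43] = 0,  t[44] = 6,  t[45] = 10,  t[46] = 10,  t[47] = 4,  t[48] = 8,  t[49] = 12,  t[50] = 8.
Since (t[49], t[50]) = (t[1], t[2]) = (12, 8) (two consecutive terms determine the rest), the sequence is eventually periodic: after a pre-period of length 1 it cycles with period 48.
For i ≥ 1, t[i] depends only on (i - 1) mod 48. (530 - 1) mod 48 = 1, so t[530] = t[2] = 8.

8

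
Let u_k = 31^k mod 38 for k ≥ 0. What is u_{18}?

Listing terms: u_0 = 1, u_1 = 31, u_2 = 11, u_3 = 37, u_4 = 7, u_5 = 27, u_6 = 1.
Since u_6 = u_0 = 1, the sequence is periodic with period 6.
So u_{18} = u_{0 + ((18-0) mod 6)} = u_0 = 1.

1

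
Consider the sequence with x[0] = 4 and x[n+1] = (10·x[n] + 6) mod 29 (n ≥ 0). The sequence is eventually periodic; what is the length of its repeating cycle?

Listing terms: x[0] = 4,  x[1] = 17,  x[2] = 2,  x[3] = 26,  x[4] = 5,  x[5] = 27,  x[6] = 15,  x[7] = 11,  x[8] = 0,  x[9] = 6,  x[10] = 8,  x[11] = 28,  x[12] = 25,  x[13] = 24,  x[14] = 14,  x[15] = 1,  x[16] = 16,  x[17] = 21,  x[18] = 13,  x[19] = 20,  x[20] = 3,  x[21] = 7,  x[22] = 18,  x[23] = 12,  x[24] = 10,  x[25] = 19,  x[26] = 22,  x[27] = 23,  x[28] = 4.
The sequence repeats with period 28.

28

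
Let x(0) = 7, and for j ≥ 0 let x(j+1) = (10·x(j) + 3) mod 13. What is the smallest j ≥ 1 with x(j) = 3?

Computing terms: x(0) = 7; x(1) = 8; x(2) = 5; x(3) = 1; x(4) = 0; x(5) = 3; x(6) = 7.
Since x(6) = x(0) = 7, the sequence is periodic with period 6.
The value 3 first appears (with j ≥ 1) at x(5).

5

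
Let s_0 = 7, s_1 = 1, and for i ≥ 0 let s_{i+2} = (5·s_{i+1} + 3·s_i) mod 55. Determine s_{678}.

Computing terms: s_0 = 7,  s_1 = 1,  s_2 = 26,  s_3 = 23,  s_4 = 28,  s_5 = 44,  s_6 = 29,  s_7 = 2,  s_8 = 42,  s_9 = 51,  s_{10} = 51,  s_{11} = 23,  s_{12} = 48,  s_{13} = 34,  s_{14} = 39,  s_{15} = 22,  s_{16} = 7,  s_{17} = 46,  s_{18} = 31,  s_{19} = 18,  s_{20} = 18,  s_{21} = 34,  s_{22} = 4,  s_{23} = 12,  s_{24} = 17,  s_{25} = 11,  s_{26} = 51,  s_{27} = 13,  s_{28} = 53,  s_{29} = 29,  s_{30} = 29,  s_{31} = 12,  s_{32} = 37,  s_{33} = 1,  s_{34} = 6,  s_{35} = 33,  s_{36} = 18,  s_{37} = 24,  s_{38} = 9,  s_{39} = 7,  s_{40} = 7,  s_{41} = 1.
The sequence repeats with period 40.
So s_{678} = s_{0 + ((678-0) mod 40)} = s_{38} = 9.

9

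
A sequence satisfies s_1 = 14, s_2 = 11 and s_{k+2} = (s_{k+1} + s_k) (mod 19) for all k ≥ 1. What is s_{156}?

Listing terms: s_1 = 14,  s_2 = 11,  s_3 = 6,  s_4 = 17,  s_5 = 4,  s_6 = 2,  s_7 = 6,  s_8 = 8,  s_9 = 14,  s_{10} = 3,  s_{11} = 17,  s_{12} = 1,  s_{13} = 18,  s_{14} = 0,  s_{15} = 18,  s_{16} = 18,  s_{17} = 17,  s_{18} = 16,  s_{19} = 14,  s_{20} = 11.
Since (s_{19}, s_{20}) = (s_1, s_2) = (14, 11) (two consecutive terms determine the rest), the sequence is periodic with period 18.
(156 - 1) mod 18 = 11, so s_{156} = s_{12} = 1.

1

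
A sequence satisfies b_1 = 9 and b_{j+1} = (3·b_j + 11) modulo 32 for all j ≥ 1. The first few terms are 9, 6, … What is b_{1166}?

Computing terms: b_1 = 9, b_2 = 6, b_3 = 29, b_4 = 2, b_5 = 17, b_6 = 30, b_7 = 5, b_8 = 26, b_9 = 25, b_{10} = 22, b_{11} = 13, b_{12} = 18, b_{13} = 1, b_{14} = 14, b_{15} = 21, b_{16} = 10, b_{17} = 9.
The sequence repeats with period 16.
(1166 - 1) mod 16 = 13, so b_{1166} = b_{14} = 14.

14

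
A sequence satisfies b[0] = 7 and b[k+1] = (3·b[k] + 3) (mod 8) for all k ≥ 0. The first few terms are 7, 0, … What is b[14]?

b[0] = 7; b[1] = 0; b[2] = 3; b[3] = 4; b[4] = 7.
Since b[4] = b[0] = 7, the sequence is periodic with period 4.
So b[14] = b[0 + ((14-0) mod 4)] = b[2] = 3.

3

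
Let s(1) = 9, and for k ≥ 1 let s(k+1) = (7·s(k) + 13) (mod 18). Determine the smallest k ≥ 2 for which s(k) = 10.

Computing terms: s(1) = 9, s(2) = 4, s(3) = 5, s(4) = 12, s(5) = 7, s(6) = 8, s(7) = 15, s(8) = 10, s(9) = 11, s(10) = 0, s(11) = 13, s(12) = 14, s(13) = 3, s(14) = 16, s(15) = 17, s(16) = 6, s(17) = 1, s(18) = 2, s(19) = 9.
The sequence repeats with period 18.
The value 10 first appears (with k ≥ 2) at s(8).

8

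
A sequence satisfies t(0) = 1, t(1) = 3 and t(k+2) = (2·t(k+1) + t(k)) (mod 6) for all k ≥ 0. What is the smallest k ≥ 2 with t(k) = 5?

3

Computing terms: t(0) = 1,  t(1) = 3,  t(2) = 1,  t(3) = 5,  t(4) = 5,  t(5) = 3,  t(6) = 5,  t(7) = 1,  t(8) = 1,  t(9) = 3.
The sequence repeats with period 8.
The value 5 first appears (with k ≥ 2) at t(3).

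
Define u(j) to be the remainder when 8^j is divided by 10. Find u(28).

6

We have u(1) = 8,  u(2) = 4,  u(3) = 2,  u(4) = 6,  u(5) = 8.
The sequence repeats with period 4.
(28 - 1) mod 4 = 3, so u(28) = u(4) = 6.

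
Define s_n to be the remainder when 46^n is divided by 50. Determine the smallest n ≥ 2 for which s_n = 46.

Listing terms: s_1 = 46,  s_2 = 16,  s_3 = 36,  s_4 = 6,  s_5 = 26,  s_6 = 46.
The sequence repeats with period 5.
The value 46 next appears (with n ≥ 2) at s_6.

6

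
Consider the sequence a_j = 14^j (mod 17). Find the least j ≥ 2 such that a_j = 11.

a_1 = 14, a_2 = 9, a_3 = 7, a_4 = 13, a_5 = 12, a_6 = 15, a_7 = 6, a_8 = 16, a_9 = 3, a_{10} = 8, a_{11} = 10, a_{12} = 4, a_{13} = 5, a_{14} = 2, a_{15} = 11, a_{16} = 1, a_{17} = 14.
The sequence repeats with period 16.
The value 11 first appears (with j ≥ 2) at a_{15}.

15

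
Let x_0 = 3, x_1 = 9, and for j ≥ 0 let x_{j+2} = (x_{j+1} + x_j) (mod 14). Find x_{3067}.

7

Listing terms: x_0 = 3,  x_1 = 9,  x_2 = 12,  x_3 = 7,  x_4 = 5,  x_5 = 12,  x_6 = 3,  x_7 = 1,  x_8 = 4,  x_9 = 5,  x_{10} = 9,  x_{11} = 0,  x_{12} = 9,  x_{13} = 9,  x_{14} = 4,  x_{15} = 13,  x_{16} = 3,  x_{17} = 2,  x_{18} = 5,  x_{19} = 7,  x_{20} = 12,  x_{21} = 5,  x_{22} = 3,  x_{23} = 8,  x_{24} = 11,  x_{25} = 5,  x_{26} = 2,  x_{27} = 7,  x_{28} = 9,  x_{29} = 2,  x_{30} = 11,  x_{31} = 13,  x_{32} = 10,  x_{33} = 9,  x_{34} = 5,  x_{35} = 0,  x_{36} = 5,  x_{37} = 5,  x_{38} = 10,  x_{39} = 1,  x_{40} = 11,  x_{41} = 12,  x_{42} = 9,  x_{43} = 7,  x_{44} = 2,  x_{45} = 9,  x_{46} = 11,  x_{47} = 6,  x_{48} = 3,  x_{49} = 9.
The sequence repeats with period 48.
(3067 - 0) mod 48 = 43, so x_{3067} = x_{43} = 7.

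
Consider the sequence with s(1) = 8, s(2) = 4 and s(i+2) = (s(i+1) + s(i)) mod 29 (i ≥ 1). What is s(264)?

Computing terms: s(1) = 8,  s(2) = 4,  s(3) = 12,  s(4) = 16,  s(5) = 28,  s(6) = 15,  s(7) = 14,  s(8) = 0,  s(9) = 14,  s(10) = 14,  s(11) = 28,  s(12) = 13,  s(13) = 12,  s(14) = 25,  s(15) = 8,  s(16) = 4.
The sequence repeats with period 14.
So s(264) = s(1 + ((264-1) mod 14)) = s(12) = 13.

13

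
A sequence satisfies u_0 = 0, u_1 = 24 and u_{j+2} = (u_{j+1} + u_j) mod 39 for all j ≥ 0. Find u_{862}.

3

u_0 = 0; u_1 = 24; u_2 = 24; u_3 = 9; u_4 = 33; u_5 = 3; u_6 = 36; u_7 = 0; u_8 = 36; u_9 = 36; u_{10} = 33; u_{11} = 30; u_{12} = 24; u_{13} = 15; u_{14} = 0; u_{15} = 15; u_{16} = 15; u_{17} = 30; u_{18} = 6; u_{19} = 36; u_{20} = 3; u_{21} = 0; u_{22} = 3; u_{23} = 3; u_{24} = 6; u_{25} = 9; u_{26} = 15; u_{27} = 24; u_{28} = 0; u_{29} = 24.
Since (u_{28}, u_{29}) = (u_0, u_1) = (0, 24) (two consecutive terms determine the rest), the sequence is periodic with period 28.
So u_{862} = u_{0 + ((862-0) mod 28)} = u_{22} = 3.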